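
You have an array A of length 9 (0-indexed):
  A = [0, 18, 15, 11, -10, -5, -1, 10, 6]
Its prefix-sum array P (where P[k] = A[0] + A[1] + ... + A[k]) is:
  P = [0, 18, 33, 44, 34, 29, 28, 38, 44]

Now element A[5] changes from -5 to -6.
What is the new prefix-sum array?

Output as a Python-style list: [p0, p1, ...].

Change: A[5] -5 -> -6, delta = -1
P[k] for k < 5: unchanged (A[5] not included)
P[k] for k >= 5: shift by delta = -1
  P[0] = 0 + 0 = 0
  P[1] = 18 + 0 = 18
  P[2] = 33 + 0 = 33
  P[3] = 44 + 0 = 44
  P[4] = 34 + 0 = 34
  P[5] = 29 + -1 = 28
  P[6] = 28 + -1 = 27
  P[7] = 38 + -1 = 37
  P[8] = 44 + -1 = 43

Answer: [0, 18, 33, 44, 34, 28, 27, 37, 43]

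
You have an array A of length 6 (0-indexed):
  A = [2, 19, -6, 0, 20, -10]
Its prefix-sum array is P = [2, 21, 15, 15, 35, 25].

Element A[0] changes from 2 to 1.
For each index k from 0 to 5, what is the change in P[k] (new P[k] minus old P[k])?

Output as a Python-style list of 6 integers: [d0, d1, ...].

Answer: [-1, -1, -1, -1, -1, -1]

Derivation:
Element change: A[0] 2 -> 1, delta = -1
For k < 0: P[k] unchanged, delta_P[k] = 0
For k >= 0: P[k] shifts by exactly -1
Delta array: [-1, -1, -1, -1, -1, -1]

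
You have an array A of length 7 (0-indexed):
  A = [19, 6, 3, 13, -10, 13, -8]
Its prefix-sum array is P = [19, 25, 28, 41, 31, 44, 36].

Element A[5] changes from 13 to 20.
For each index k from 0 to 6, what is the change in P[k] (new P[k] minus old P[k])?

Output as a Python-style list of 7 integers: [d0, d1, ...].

Element change: A[5] 13 -> 20, delta = 7
For k < 5: P[k] unchanged, delta_P[k] = 0
For k >= 5: P[k] shifts by exactly 7
Delta array: [0, 0, 0, 0, 0, 7, 7]

Answer: [0, 0, 0, 0, 0, 7, 7]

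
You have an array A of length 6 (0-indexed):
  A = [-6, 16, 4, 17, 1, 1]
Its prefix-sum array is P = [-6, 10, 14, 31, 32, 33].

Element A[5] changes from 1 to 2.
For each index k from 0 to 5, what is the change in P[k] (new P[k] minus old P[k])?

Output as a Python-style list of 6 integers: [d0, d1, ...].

Element change: A[5] 1 -> 2, delta = 1
For k < 5: P[k] unchanged, delta_P[k] = 0
For k >= 5: P[k] shifts by exactly 1
Delta array: [0, 0, 0, 0, 0, 1]

Answer: [0, 0, 0, 0, 0, 1]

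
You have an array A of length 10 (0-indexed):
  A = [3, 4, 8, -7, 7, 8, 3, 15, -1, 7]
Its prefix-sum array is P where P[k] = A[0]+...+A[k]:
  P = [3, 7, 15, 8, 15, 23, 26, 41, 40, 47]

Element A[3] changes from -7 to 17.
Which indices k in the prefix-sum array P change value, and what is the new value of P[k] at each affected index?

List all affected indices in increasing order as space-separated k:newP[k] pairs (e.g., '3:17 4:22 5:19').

Answer: 3:32 4:39 5:47 6:50 7:65 8:64 9:71

Derivation:
P[k] = A[0] + ... + A[k]
P[k] includes A[3] iff k >= 3
Affected indices: 3, 4, ..., 9; delta = 24
  P[3]: 8 + 24 = 32
  P[4]: 15 + 24 = 39
  P[5]: 23 + 24 = 47
  P[6]: 26 + 24 = 50
  P[7]: 41 + 24 = 65
  P[8]: 40 + 24 = 64
  P[9]: 47 + 24 = 71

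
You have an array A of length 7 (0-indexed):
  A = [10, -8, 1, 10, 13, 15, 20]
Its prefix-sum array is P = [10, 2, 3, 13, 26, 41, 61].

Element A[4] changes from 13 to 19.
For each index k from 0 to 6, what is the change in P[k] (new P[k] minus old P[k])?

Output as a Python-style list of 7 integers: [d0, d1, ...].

Element change: A[4] 13 -> 19, delta = 6
For k < 4: P[k] unchanged, delta_P[k] = 0
For k >= 4: P[k] shifts by exactly 6
Delta array: [0, 0, 0, 0, 6, 6, 6]

Answer: [0, 0, 0, 0, 6, 6, 6]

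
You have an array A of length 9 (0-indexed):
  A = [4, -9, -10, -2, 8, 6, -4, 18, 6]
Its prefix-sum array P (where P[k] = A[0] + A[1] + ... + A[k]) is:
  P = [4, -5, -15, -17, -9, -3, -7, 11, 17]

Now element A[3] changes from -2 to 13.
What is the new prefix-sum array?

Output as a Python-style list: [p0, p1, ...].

Change: A[3] -2 -> 13, delta = 15
P[k] for k < 3: unchanged (A[3] not included)
P[k] for k >= 3: shift by delta = 15
  P[0] = 4 + 0 = 4
  P[1] = -5 + 0 = -5
  P[2] = -15 + 0 = -15
  P[3] = -17 + 15 = -2
  P[4] = -9 + 15 = 6
  P[5] = -3 + 15 = 12
  P[6] = -7 + 15 = 8
  P[7] = 11 + 15 = 26
  P[8] = 17 + 15 = 32

Answer: [4, -5, -15, -2, 6, 12, 8, 26, 32]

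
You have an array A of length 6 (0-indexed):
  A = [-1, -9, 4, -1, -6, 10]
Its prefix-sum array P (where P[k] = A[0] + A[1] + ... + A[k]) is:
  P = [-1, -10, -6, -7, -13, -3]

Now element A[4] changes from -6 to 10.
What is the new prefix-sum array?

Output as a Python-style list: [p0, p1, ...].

Change: A[4] -6 -> 10, delta = 16
P[k] for k < 4: unchanged (A[4] not included)
P[k] for k >= 4: shift by delta = 16
  P[0] = -1 + 0 = -1
  P[1] = -10 + 0 = -10
  P[2] = -6 + 0 = -6
  P[3] = -7 + 0 = -7
  P[4] = -13 + 16 = 3
  P[5] = -3 + 16 = 13

Answer: [-1, -10, -6, -7, 3, 13]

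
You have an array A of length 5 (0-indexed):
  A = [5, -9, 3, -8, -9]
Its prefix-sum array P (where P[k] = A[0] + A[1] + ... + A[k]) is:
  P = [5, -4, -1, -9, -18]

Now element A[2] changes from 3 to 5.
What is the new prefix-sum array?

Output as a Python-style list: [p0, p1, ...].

Answer: [5, -4, 1, -7, -16]

Derivation:
Change: A[2] 3 -> 5, delta = 2
P[k] for k < 2: unchanged (A[2] not included)
P[k] for k >= 2: shift by delta = 2
  P[0] = 5 + 0 = 5
  P[1] = -4 + 0 = -4
  P[2] = -1 + 2 = 1
  P[3] = -9 + 2 = -7
  P[4] = -18 + 2 = -16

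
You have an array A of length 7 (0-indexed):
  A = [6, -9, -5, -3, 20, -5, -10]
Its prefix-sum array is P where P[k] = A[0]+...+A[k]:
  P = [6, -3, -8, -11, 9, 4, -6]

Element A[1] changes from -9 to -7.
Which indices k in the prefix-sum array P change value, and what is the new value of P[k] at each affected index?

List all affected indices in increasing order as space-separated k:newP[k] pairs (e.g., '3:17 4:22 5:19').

Answer: 1:-1 2:-6 3:-9 4:11 5:6 6:-4

Derivation:
P[k] = A[0] + ... + A[k]
P[k] includes A[1] iff k >= 1
Affected indices: 1, 2, ..., 6; delta = 2
  P[1]: -3 + 2 = -1
  P[2]: -8 + 2 = -6
  P[3]: -11 + 2 = -9
  P[4]: 9 + 2 = 11
  P[5]: 4 + 2 = 6
  P[6]: -6 + 2 = -4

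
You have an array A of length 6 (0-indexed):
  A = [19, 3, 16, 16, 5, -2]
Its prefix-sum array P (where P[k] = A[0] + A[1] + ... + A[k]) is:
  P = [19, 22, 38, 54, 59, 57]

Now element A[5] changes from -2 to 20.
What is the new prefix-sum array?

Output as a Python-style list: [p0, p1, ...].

Change: A[5] -2 -> 20, delta = 22
P[k] for k < 5: unchanged (A[5] not included)
P[k] for k >= 5: shift by delta = 22
  P[0] = 19 + 0 = 19
  P[1] = 22 + 0 = 22
  P[2] = 38 + 0 = 38
  P[3] = 54 + 0 = 54
  P[4] = 59 + 0 = 59
  P[5] = 57 + 22 = 79

Answer: [19, 22, 38, 54, 59, 79]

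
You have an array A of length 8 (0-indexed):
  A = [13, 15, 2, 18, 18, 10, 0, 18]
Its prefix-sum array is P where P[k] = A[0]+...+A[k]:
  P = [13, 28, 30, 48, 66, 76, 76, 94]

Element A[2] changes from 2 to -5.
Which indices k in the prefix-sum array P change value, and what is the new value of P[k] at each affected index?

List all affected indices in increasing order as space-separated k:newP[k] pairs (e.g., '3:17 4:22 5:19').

Answer: 2:23 3:41 4:59 5:69 6:69 7:87

Derivation:
P[k] = A[0] + ... + A[k]
P[k] includes A[2] iff k >= 2
Affected indices: 2, 3, ..., 7; delta = -7
  P[2]: 30 + -7 = 23
  P[3]: 48 + -7 = 41
  P[4]: 66 + -7 = 59
  P[5]: 76 + -7 = 69
  P[6]: 76 + -7 = 69
  P[7]: 94 + -7 = 87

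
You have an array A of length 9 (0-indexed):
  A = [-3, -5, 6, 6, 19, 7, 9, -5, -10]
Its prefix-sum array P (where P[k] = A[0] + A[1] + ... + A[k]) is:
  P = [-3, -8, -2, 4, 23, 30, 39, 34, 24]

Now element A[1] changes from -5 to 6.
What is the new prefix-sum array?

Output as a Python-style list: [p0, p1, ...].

Answer: [-3, 3, 9, 15, 34, 41, 50, 45, 35]

Derivation:
Change: A[1] -5 -> 6, delta = 11
P[k] for k < 1: unchanged (A[1] not included)
P[k] for k >= 1: shift by delta = 11
  P[0] = -3 + 0 = -3
  P[1] = -8 + 11 = 3
  P[2] = -2 + 11 = 9
  P[3] = 4 + 11 = 15
  P[4] = 23 + 11 = 34
  P[5] = 30 + 11 = 41
  P[6] = 39 + 11 = 50
  P[7] = 34 + 11 = 45
  P[8] = 24 + 11 = 35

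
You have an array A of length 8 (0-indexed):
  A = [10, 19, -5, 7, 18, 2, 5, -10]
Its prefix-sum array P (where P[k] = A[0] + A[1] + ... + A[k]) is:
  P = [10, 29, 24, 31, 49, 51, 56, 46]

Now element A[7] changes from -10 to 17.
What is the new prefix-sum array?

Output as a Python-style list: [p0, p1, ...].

Change: A[7] -10 -> 17, delta = 27
P[k] for k < 7: unchanged (A[7] not included)
P[k] for k >= 7: shift by delta = 27
  P[0] = 10 + 0 = 10
  P[1] = 29 + 0 = 29
  P[2] = 24 + 0 = 24
  P[3] = 31 + 0 = 31
  P[4] = 49 + 0 = 49
  P[5] = 51 + 0 = 51
  P[6] = 56 + 0 = 56
  P[7] = 46 + 27 = 73

Answer: [10, 29, 24, 31, 49, 51, 56, 73]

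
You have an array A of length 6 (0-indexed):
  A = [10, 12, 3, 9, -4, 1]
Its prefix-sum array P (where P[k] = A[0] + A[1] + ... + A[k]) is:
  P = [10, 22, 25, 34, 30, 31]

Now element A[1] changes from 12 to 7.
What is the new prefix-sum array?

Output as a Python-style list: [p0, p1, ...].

Answer: [10, 17, 20, 29, 25, 26]

Derivation:
Change: A[1] 12 -> 7, delta = -5
P[k] for k < 1: unchanged (A[1] not included)
P[k] for k >= 1: shift by delta = -5
  P[0] = 10 + 0 = 10
  P[1] = 22 + -5 = 17
  P[2] = 25 + -5 = 20
  P[3] = 34 + -5 = 29
  P[4] = 30 + -5 = 25
  P[5] = 31 + -5 = 26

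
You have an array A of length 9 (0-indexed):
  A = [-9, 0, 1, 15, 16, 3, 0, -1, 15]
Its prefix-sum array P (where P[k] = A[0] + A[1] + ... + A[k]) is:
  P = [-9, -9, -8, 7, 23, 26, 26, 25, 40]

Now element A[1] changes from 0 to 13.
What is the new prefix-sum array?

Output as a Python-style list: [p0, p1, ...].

Change: A[1] 0 -> 13, delta = 13
P[k] for k < 1: unchanged (A[1] not included)
P[k] for k >= 1: shift by delta = 13
  P[0] = -9 + 0 = -9
  P[1] = -9 + 13 = 4
  P[2] = -8 + 13 = 5
  P[3] = 7 + 13 = 20
  P[4] = 23 + 13 = 36
  P[5] = 26 + 13 = 39
  P[6] = 26 + 13 = 39
  P[7] = 25 + 13 = 38
  P[8] = 40 + 13 = 53

Answer: [-9, 4, 5, 20, 36, 39, 39, 38, 53]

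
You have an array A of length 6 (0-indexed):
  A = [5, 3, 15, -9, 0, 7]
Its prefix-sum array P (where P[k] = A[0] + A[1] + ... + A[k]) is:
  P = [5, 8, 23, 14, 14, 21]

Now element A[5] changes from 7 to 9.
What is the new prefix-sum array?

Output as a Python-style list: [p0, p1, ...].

Change: A[5] 7 -> 9, delta = 2
P[k] for k < 5: unchanged (A[5] not included)
P[k] for k >= 5: shift by delta = 2
  P[0] = 5 + 0 = 5
  P[1] = 8 + 0 = 8
  P[2] = 23 + 0 = 23
  P[3] = 14 + 0 = 14
  P[4] = 14 + 0 = 14
  P[5] = 21 + 2 = 23

Answer: [5, 8, 23, 14, 14, 23]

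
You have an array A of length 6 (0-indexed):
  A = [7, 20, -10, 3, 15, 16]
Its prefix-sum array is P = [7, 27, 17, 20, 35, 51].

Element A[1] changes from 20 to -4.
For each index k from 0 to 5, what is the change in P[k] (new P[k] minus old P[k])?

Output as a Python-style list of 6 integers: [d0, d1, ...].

Answer: [0, -24, -24, -24, -24, -24]

Derivation:
Element change: A[1] 20 -> -4, delta = -24
For k < 1: P[k] unchanged, delta_P[k] = 0
For k >= 1: P[k] shifts by exactly -24
Delta array: [0, -24, -24, -24, -24, -24]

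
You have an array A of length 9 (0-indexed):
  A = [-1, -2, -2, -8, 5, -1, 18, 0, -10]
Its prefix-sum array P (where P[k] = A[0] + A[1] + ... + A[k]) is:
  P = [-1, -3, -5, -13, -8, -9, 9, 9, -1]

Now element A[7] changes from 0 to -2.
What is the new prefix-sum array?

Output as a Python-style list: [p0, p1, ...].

Change: A[7] 0 -> -2, delta = -2
P[k] for k < 7: unchanged (A[7] not included)
P[k] for k >= 7: shift by delta = -2
  P[0] = -1 + 0 = -1
  P[1] = -3 + 0 = -3
  P[2] = -5 + 0 = -5
  P[3] = -13 + 0 = -13
  P[4] = -8 + 0 = -8
  P[5] = -9 + 0 = -9
  P[6] = 9 + 0 = 9
  P[7] = 9 + -2 = 7
  P[8] = -1 + -2 = -3

Answer: [-1, -3, -5, -13, -8, -9, 9, 7, -3]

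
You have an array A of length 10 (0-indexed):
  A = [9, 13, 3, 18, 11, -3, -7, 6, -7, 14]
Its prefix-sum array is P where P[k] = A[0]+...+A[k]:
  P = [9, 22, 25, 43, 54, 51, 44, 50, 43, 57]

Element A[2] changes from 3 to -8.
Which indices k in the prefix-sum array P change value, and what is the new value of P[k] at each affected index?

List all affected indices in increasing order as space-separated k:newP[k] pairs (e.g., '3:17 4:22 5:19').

Answer: 2:14 3:32 4:43 5:40 6:33 7:39 8:32 9:46

Derivation:
P[k] = A[0] + ... + A[k]
P[k] includes A[2] iff k >= 2
Affected indices: 2, 3, ..., 9; delta = -11
  P[2]: 25 + -11 = 14
  P[3]: 43 + -11 = 32
  P[4]: 54 + -11 = 43
  P[5]: 51 + -11 = 40
  P[6]: 44 + -11 = 33
  P[7]: 50 + -11 = 39
  P[8]: 43 + -11 = 32
  P[9]: 57 + -11 = 46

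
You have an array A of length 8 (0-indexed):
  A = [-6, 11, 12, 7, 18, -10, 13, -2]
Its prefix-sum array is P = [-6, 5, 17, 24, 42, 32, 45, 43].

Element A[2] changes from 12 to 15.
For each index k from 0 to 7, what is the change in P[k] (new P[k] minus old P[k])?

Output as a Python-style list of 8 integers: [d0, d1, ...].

Answer: [0, 0, 3, 3, 3, 3, 3, 3]

Derivation:
Element change: A[2] 12 -> 15, delta = 3
For k < 2: P[k] unchanged, delta_P[k] = 0
For k >= 2: P[k] shifts by exactly 3
Delta array: [0, 0, 3, 3, 3, 3, 3, 3]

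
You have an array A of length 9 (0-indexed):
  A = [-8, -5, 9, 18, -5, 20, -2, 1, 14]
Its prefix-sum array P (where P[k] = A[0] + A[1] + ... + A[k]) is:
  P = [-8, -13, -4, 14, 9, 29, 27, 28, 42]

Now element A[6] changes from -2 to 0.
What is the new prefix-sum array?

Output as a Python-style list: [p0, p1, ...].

Change: A[6] -2 -> 0, delta = 2
P[k] for k < 6: unchanged (A[6] not included)
P[k] for k >= 6: shift by delta = 2
  P[0] = -8 + 0 = -8
  P[1] = -13 + 0 = -13
  P[2] = -4 + 0 = -4
  P[3] = 14 + 0 = 14
  P[4] = 9 + 0 = 9
  P[5] = 29 + 0 = 29
  P[6] = 27 + 2 = 29
  P[7] = 28 + 2 = 30
  P[8] = 42 + 2 = 44

Answer: [-8, -13, -4, 14, 9, 29, 29, 30, 44]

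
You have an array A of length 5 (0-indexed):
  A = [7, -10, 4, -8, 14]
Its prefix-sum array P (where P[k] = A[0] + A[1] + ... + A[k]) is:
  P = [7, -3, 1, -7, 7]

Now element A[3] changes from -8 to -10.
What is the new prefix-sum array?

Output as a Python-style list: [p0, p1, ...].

Change: A[3] -8 -> -10, delta = -2
P[k] for k < 3: unchanged (A[3] not included)
P[k] for k >= 3: shift by delta = -2
  P[0] = 7 + 0 = 7
  P[1] = -3 + 0 = -3
  P[2] = 1 + 0 = 1
  P[3] = -7 + -2 = -9
  P[4] = 7 + -2 = 5

Answer: [7, -3, 1, -9, 5]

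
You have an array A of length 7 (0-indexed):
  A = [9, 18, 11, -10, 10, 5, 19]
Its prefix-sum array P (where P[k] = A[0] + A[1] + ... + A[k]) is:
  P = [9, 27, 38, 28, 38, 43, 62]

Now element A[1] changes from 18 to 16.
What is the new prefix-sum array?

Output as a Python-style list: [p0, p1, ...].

Answer: [9, 25, 36, 26, 36, 41, 60]

Derivation:
Change: A[1] 18 -> 16, delta = -2
P[k] for k < 1: unchanged (A[1] not included)
P[k] for k >= 1: shift by delta = -2
  P[0] = 9 + 0 = 9
  P[1] = 27 + -2 = 25
  P[2] = 38 + -2 = 36
  P[3] = 28 + -2 = 26
  P[4] = 38 + -2 = 36
  P[5] = 43 + -2 = 41
  P[6] = 62 + -2 = 60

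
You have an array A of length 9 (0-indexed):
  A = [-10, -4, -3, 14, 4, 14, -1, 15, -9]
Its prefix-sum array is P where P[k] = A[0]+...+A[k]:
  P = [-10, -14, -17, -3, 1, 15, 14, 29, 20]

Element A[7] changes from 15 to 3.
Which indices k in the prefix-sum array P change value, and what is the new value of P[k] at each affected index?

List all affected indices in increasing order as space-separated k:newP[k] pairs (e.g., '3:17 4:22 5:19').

Answer: 7:17 8:8

Derivation:
P[k] = A[0] + ... + A[k]
P[k] includes A[7] iff k >= 7
Affected indices: 7, 8, ..., 8; delta = -12
  P[7]: 29 + -12 = 17
  P[8]: 20 + -12 = 8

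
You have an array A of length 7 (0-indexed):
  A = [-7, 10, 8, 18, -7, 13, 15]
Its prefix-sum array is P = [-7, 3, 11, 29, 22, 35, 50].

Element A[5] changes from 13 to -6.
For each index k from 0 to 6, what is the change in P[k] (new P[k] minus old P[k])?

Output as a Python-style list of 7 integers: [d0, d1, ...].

Element change: A[5] 13 -> -6, delta = -19
For k < 5: P[k] unchanged, delta_P[k] = 0
For k >= 5: P[k] shifts by exactly -19
Delta array: [0, 0, 0, 0, 0, -19, -19]

Answer: [0, 0, 0, 0, 0, -19, -19]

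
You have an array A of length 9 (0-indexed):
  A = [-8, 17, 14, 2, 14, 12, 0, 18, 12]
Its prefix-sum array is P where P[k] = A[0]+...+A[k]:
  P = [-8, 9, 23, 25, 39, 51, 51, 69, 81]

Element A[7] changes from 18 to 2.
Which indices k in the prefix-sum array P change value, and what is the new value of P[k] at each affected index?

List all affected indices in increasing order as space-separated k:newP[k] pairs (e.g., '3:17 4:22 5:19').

Answer: 7:53 8:65

Derivation:
P[k] = A[0] + ... + A[k]
P[k] includes A[7] iff k >= 7
Affected indices: 7, 8, ..., 8; delta = -16
  P[7]: 69 + -16 = 53
  P[8]: 81 + -16 = 65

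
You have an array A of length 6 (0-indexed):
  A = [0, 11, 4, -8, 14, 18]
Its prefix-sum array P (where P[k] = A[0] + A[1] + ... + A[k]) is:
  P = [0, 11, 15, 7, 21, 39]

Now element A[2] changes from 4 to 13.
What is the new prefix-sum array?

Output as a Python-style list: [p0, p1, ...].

Answer: [0, 11, 24, 16, 30, 48]

Derivation:
Change: A[2] 4 -> 13, delta = 9
P[k] for k < 2: unchanged (A[2] not included)
P[k] for k >= 2: shift by delta = 9
  P[0] = 0 + 0 = 0
  P[1] = 11 + 0 = 11
  P[2] = 15 + 9 = 24
  P[3] = 7 + 9 = 16
  P[4] = 21 + 9 = 30
  P[5] = 39 + 9 = 48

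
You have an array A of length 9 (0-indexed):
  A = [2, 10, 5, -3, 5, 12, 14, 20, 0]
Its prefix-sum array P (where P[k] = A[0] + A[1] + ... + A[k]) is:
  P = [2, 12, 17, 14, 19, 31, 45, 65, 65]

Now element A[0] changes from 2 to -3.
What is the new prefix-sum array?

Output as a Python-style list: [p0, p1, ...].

Answer: [-3, 7, 12, 9, 14, 26, 40, 60, 60]

Derivation:
Change: A[0] 2 -> -3, delta = -5
P[k] for k < 0: unchanged (A[0] not included)
P[k] for k >= 0: shift by delta = -5
  P[0] = 2 + -5 = -3
  P[1] = 12 + -5 = 7
  P[2] = 17 + -5 = 12
  P[3] = 14 + -5 = 9
  P[4] = 19 + -5 = 14
  P[5] = 31 + -5 = 26
  P[6] = 45 + -5 = 40
  P[7] = 65 + -5 = 60
  P[8] = 65 + -5 = 60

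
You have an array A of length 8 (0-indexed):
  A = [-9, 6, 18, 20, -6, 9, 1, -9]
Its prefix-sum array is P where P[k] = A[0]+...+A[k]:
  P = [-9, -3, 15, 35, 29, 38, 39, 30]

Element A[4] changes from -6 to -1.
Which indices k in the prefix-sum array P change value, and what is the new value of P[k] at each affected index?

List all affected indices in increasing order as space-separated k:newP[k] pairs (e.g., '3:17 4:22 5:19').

Answer: 4:34 5:43 6:44 7:35

Derivation:
P[k] = A[0] + ... + A[k]
P[k] includes A[4] iff k >= 4
Affected indices: 4, 5, ..., 7; delta = 5
  P[4]: 29 + 5 = 34
  P[5]: 38 + 5 = 43
  P[6]: 39 + 5 = 44
  P[7]: 30 + 5 = 35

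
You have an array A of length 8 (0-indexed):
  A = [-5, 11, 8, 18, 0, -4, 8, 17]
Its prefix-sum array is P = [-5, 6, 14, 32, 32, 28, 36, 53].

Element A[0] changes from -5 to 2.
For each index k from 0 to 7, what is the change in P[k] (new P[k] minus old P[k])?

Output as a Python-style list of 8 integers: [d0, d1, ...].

Answer: [7, 7, 7, 7, 7, 7, 7, 7]

Derivation:
Element change: A[0] -5 -> 2, delta = 7
For k < 0: P[k] unchanged, delta_P[k] = 0
For k >= 0: P[k] shifts by exactly 7
Delta array: [7, 7, 7, 7, 7, 7, 7, 7]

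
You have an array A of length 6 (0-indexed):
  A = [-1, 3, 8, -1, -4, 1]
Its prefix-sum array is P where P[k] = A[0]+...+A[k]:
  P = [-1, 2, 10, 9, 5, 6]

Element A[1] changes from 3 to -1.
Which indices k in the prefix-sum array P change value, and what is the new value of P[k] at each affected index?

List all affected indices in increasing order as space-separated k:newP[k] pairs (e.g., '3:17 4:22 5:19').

Answer: 1:-2 2:6 3:5 4:1 5:2

Derivation:
P[k] = A[0] + ... + A[k]
P[k] includes A[1] iff k >= 1
Affected indices: 1, 2, ..., 5; delta = -4
  P[1]: 2 + -4 = -2
  P[2]: 10 + -4 = 6
  P[3]: 9 + -4 = 5
  P[4]: 5 + -4 = 1
  P[5]: 6 + -4 = 2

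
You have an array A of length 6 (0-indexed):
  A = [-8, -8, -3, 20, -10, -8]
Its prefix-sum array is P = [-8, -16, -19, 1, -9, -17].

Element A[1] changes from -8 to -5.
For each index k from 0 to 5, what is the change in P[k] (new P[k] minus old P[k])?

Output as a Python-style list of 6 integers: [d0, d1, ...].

Answer: [0, 3, 3, 3, 3, 3]

Derivation:
Element change: A[1] -8 -> -5, delta = 3
For k < 1: P[k] unchanged, delta_P[k] = 0
For k >= 1: P[k] shifts by exactly 3
Delta array: [0, 3, 3, 3, 3, 3]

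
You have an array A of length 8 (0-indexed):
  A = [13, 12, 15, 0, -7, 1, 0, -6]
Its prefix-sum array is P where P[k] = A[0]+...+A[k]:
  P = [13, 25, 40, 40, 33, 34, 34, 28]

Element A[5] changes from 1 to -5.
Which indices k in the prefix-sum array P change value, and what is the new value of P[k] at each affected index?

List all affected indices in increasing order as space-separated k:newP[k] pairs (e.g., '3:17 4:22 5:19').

P[k] = A[0] + ... + A[k]
P[k] includes A[5] iff k >= 5
Affected indices: 5, 6, ..., 7; delta = -6
  P[5]: 34 + -6 = 28
  P[6]: 34 + -6 = 28
  P[7]: 28 + -6 = 22

Answer: 5:28 6:28 7:22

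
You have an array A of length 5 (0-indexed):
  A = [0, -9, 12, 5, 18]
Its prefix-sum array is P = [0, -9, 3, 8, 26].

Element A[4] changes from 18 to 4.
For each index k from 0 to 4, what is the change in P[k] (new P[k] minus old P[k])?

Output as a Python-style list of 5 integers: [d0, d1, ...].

Element change: A[4] 18 -> 4, delta = -14
For k < 4: P[k] unchanged, delta_P[k] = 0
For k >= 4: P[k] shifts by exactly -14
Delta array: [0, 0, 0, 0, -14]

Answer: [0, 0, 0, 0, -14]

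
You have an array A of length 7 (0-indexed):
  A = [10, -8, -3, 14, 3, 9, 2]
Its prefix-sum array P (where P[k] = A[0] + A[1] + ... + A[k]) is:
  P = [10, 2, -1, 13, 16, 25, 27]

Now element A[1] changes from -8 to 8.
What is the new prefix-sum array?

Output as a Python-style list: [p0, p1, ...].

Answer: [10, 18, 15, 29, 32, 41, 43]

Derivation:
Change: A[1] -8 -> 8, delta = 16
P[k] for k < 1: unchanged (A[1] not included)
P[k] for k >= 1: shift by delta = 16
  P[0] = 10 + 0 = 10
  P[1] = 2 + 16 = 18
  P[2] = -1 + 16 = 15
  P[3] = 13 + 16 = 29
  P[4] = 16 + 16 = 32
  P[5] = 25 + 16 = 41
  P[6] = 27 + 16 = 43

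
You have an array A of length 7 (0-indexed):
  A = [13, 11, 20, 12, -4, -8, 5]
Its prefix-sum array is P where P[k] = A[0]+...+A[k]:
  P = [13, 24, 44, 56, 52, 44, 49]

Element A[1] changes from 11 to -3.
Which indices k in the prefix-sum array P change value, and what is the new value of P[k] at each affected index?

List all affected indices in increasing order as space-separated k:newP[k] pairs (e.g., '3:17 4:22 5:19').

Answer: 1:10 2:30 3:42 4:38 5:30 6:35

Derivation:
P[k] = A[0] + ... + A[k]
P[k] includes A[1] iff k >= 1
Affected indices: 1, 2, ..., 6; delta = -14
  P[1]: 24 + -14 = 10
  P[2]: 44 + -14 = 30
  P[3]: 56 + -14 = 42
  P[4]: 52 + -14 = 38
  P[5]: 44 + -14 = 30
  P[6]: 49 + -14 = 35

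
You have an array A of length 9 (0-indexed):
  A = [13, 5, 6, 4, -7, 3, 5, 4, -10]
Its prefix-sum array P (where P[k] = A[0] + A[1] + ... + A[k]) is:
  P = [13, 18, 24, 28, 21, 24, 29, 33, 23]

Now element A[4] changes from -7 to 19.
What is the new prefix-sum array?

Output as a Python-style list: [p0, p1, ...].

Answer: [13, 18, 24, 28, 47, 50, 55, 59, 49]

Derivation:
Change: A[4] -7 -> 19, delta = 26
P[k] for k < 4: unchanged (A[4] not included)
P[k] for k >= 4: shift by delta = 26
  P[0] = 13 + 0 = 13
  P[1] = 18 + 0 = 18
  P[2] = 24 + 0 = 24
  P[3] = 28 + 0 = 28
  P[4] = 21 + 26 = 47
  P[5] = 24 + 26 = 50
  P[6] = 29 + 26 = 55
  P[7] = 33 + 26 = 59
  P[8] = 23 + 26 = 49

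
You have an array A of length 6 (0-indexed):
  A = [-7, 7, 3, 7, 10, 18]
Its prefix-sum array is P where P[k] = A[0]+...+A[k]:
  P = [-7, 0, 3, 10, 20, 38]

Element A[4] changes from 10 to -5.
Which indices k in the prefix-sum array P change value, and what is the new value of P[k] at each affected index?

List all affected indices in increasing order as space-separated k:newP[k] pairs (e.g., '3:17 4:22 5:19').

P[k] = A[0] + ... + A[k]
P[k] includes A[4] iff k >= 4
Affected indices: 4, 5, ..., 5; delta = -15
  P[4]: 20 + -15 = 5
  P[5]: 38 + -15 = 23

Answer: 4:5 5:23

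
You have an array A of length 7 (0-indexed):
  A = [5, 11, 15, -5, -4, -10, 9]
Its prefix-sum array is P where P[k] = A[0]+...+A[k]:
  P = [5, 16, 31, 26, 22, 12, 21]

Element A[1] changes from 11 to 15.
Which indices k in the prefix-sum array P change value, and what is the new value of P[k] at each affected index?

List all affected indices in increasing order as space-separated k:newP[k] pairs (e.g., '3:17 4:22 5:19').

P[k] = A[0] + ... + A[k]
P[k] includes A[1] iff k >= 1
Affected indices: 1, 2, ..., 6; delta = 4
  P[1]: 16 + 4 = 20
  P[2]: 31 + 4 = 35
  P[3]: 26 + 4 = 30
  P[4]: 22 + 4 = 26
  P[5]: 12 + 4 = 16
  P[6]: 21 + 4 = 25

Answer: 1:20 2:35 3:30 4:26 5:16 6:25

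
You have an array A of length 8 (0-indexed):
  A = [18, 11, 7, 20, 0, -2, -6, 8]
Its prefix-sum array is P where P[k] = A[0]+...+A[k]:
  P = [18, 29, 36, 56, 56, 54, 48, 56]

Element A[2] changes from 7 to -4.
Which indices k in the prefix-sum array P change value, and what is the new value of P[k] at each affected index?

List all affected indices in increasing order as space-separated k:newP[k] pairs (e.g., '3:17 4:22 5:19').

P[k] = A[0] + ... + A[k]
P[k] includes A[2] iff k >= 2
Affected indices: 2, 3, ..., 7; delta = -11
  P[2]: 36 + -11 = 25
  P[3]: 56 + -11 = 45
  P[4]: 56 + -11 = 45
  P[5]: 54 + -11 = 43
  P[6]: 48 + -11 = 37
  P[7]: 56 + -11 = 45

Answer: 2:25 3:45 4:45 5:43 6:37 7:45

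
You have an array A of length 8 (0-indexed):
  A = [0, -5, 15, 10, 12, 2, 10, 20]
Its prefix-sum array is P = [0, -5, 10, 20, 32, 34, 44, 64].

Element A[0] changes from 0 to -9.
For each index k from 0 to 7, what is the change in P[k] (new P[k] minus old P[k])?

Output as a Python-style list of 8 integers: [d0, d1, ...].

Answer: [-9, -9, -9, -9, -9, -9, -9, -9]

Derivation:
Element change: A[0] 0 -> -9, delta = -9
For k < 0: P[k] unchanged, delta_P[k] = 0
For k >= 0: P[k] shifts by exactly -9
Delta array: [-9, -9, -9, -9, -9, -9, -9, -9]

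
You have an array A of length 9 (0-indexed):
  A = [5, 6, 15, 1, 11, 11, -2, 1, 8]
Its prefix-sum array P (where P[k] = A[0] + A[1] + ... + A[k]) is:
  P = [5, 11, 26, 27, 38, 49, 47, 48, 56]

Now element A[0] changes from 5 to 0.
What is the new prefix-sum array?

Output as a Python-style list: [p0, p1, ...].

Answer: [0, 6, 21, 22, 33, 44, 42, 43, 51]

Derivation:
Change: A[0] 5 -> 0, delta = -5
P[k] for k < 0: unchanged (A[0] not included)
P[k] for k >= 0: shift by delta = -5
  P[0] = 5 + -5 = 0
  P[1] = 11 + -5 = 6
  P[2] = 26 + -5 = 21
  P[3] = 27 + -5 = 22
  P[4] = 38 + -5 = 33
  P[5] = 49 + -5 = 44
  P[6] = 47 + -5 = 42
  P[7] = 48 + -5 = 43
  P[8] = 56 + -5 = 51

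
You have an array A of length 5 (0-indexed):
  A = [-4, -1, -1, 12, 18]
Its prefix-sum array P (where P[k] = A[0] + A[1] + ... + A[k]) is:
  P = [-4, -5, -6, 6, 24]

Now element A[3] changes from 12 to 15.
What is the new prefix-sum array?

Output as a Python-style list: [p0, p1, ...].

Change: A[3] 12 -> 15, delta = 3
P[k] for k < 3: unchanged (A[3] not included)
P[k] for k >= 3: shift by delta = 3
  P[0] = -4 + 0 = -4
  P[1] = -5 + 0 = -5
  P[2] = -6 + 0 = -6
  P[3] = 6 + 3 = 9
  P[4] = 24 + 3 = 27

Answer: [-4, -5, -6, 9, 27]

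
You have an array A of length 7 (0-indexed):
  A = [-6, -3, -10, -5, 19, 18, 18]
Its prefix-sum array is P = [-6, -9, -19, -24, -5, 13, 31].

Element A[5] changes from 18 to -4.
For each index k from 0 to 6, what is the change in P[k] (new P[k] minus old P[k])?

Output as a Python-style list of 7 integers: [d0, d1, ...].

Element change: A[5] 18 -> -4, delta = -22
For k < 5: P[k] unchanged, delta_P[k] = 0
For k >= 5: P[k] shifts by exactly -22
Delta array: [0, 0, 0, 0, 0, -22, -22]

Answer: [0, 0, 0, 0, 0, -22, -22]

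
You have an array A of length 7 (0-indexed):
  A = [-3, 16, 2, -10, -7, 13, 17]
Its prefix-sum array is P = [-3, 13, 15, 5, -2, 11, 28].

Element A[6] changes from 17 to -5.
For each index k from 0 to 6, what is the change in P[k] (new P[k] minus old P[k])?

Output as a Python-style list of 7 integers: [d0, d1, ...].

Answer: [0, 0, 0, 0, 0, 0, -22]

Derivation:
Element change: A[6] 17 -> -5, delta = -22
For k < 6: P[k] unchanged, delta_P[k] = 0
For k >= 6: P[k] shifts by exactly -22
Delta array: [0, 0, 0, 0, 0, 0, -22]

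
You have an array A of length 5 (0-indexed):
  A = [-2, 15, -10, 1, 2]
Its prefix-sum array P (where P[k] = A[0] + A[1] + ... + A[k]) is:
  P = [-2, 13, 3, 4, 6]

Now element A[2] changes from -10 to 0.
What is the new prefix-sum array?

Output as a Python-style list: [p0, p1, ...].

Answer: [-2, 13, 13, 14, 16]

Derivation:
Change: A[2] -10 -> 0, delta = 10
P[k] for k < 2: unchanged (A[2] not included)
P[k] for k >= 2: shift by delta = 10
  P[0] = -2 + 0 = -2
  P[1] = 13 + 0 = 13
  P[2] = 3 + 10 = 13
  P[3] = 4 + 10 = 14
  P[4] = 6 + 10 = 16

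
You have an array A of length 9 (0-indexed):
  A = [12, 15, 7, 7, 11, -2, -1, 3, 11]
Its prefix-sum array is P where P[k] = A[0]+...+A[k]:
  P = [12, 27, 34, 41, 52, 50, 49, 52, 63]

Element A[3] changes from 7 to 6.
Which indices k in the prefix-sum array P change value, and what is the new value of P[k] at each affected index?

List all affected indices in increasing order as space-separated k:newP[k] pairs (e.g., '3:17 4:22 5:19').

Answer: 3:40 4:51 5:49 6:48 7:51 8:62

Derivation:
P[k] = A[0] + ... + A[k]
P[k] includes A[3] iff k >= 3
Affected indices: 3, 4, ..., 8; delta = -1
  P[3]: 41 + -1 = 40
  P[4]: 52 + -1 = 51
  P[5]: 50 + -1 = 49
  P[6]: 49 + -1 = 48
  P[7]: 52 + -1 = 51
  P[8]: 63 + -1 = 62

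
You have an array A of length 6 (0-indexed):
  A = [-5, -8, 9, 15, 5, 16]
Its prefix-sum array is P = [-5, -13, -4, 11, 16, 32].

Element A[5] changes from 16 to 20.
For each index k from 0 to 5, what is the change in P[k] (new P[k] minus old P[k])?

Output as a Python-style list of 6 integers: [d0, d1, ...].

Answer: [0, 0, 0, 0, 0, 4]

Derivation:
Element change: A[5] 16 -> 20, delta = 4
For k < 5: P[k] unchanged, delta_P[k] = 0
For k >= 5: P[k] shifts by exactly 4
Delta array: [0, 0, 0, 0, 0, 4]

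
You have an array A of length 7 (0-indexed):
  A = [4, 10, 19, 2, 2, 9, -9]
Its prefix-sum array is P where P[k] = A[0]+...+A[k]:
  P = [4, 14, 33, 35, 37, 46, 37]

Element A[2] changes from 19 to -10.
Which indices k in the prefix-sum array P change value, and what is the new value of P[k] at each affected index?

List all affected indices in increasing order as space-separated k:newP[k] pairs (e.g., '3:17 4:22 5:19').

P[k] = A[0] + ... + A[k]
P[k] includes A[2] iff k >= 2
Affected indices: 2, 3, ..., 6; delta = -29
  P[2]: 33 + -29 = 4
  P[3]: 35 + -29 = 6
  P[4]: 37 + -29 = 8
  P[5]: 46 + -29 = 17
  P[6]: 37 + -29 = 8

Answer: 2:4 3:6 4:8 5:17 6:8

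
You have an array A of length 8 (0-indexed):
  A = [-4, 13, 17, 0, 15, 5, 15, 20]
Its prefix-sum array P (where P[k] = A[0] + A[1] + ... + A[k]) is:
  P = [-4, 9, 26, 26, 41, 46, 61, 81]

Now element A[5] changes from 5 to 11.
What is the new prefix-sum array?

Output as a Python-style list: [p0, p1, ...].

Answer: [-4, 9, 26, 26, 41, 52, 67, 87]

Derivation:
Change: A[5] 5 -> 11, delta = 6
P[k] for k < 5: unchanged (A[5] not included)
P[k] for k >= 5: shift by delta = 6
  P[0] = -4 + 0 = -4
  P[1] = 9 + 0 = 9
  P[2] = 26 + 0 = 26
  P[3] = 26 + 0 = 26
  P[4] = 41 + 0 = 41
  P[5] = 46 + 6 = 52
  P[6] = 61 + 6 = 67
  P[7] = 81 + 6 = 87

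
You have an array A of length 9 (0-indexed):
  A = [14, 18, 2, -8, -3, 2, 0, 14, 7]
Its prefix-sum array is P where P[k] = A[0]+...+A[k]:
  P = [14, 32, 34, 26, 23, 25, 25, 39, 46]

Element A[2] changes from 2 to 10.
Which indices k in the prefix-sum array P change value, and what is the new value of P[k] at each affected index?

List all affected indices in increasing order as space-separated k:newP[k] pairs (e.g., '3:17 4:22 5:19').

P[k] = A[0] + ... + A[k]
P[k] includes A[2] iff k >= 2
Affected indices: 2, 3, ..., 8; delta = 8
  P[2]: 34 + 8 = 42
  P[3]: 26 + 8 = 34
  P[4]: 23 + 8 = 31
  P[5]: 25 + 8 = 33
  P[6]: 25 + 8 = 33
  P[7]: 39 + 8 = 47
  P[8]: 46 + 8 = 54

Answer: 2:42 3:34 4:31 5:33 6:33 7:47 8:54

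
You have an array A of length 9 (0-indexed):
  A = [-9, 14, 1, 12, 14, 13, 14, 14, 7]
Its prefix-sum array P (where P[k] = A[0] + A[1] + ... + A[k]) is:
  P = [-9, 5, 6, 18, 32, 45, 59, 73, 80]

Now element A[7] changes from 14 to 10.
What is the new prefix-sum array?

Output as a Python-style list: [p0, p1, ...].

Change: A[7] 14 -> 10, delta = -4
P[k] for k < 7: unchanged (A[7] not included)
P[k] for k >= 7: shift by delta = -4
  P[0] = -9 + 0 = -9
  P[1] = 5 + 0 = 5
  P[2] = 6 + 0 = 6
  P[3] = 18 + 0 = 18
  P[4] = 32 + 0 = 32
  P[5] = 45 + 0 = 45
  P[6] = 59 + 0 = 59
  P[7] = 73 + -4 = 69
  P[8] = 80 + -4 = 76

Answer: [-9, 5, 6, 18, 32, 45, 59, 69, 76]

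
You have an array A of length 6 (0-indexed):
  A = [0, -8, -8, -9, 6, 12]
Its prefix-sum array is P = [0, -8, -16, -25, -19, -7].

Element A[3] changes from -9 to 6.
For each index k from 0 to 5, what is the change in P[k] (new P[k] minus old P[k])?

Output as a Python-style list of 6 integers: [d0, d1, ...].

Answer: [0, 0, 0, 15, 15, 15]

Derivation:
Element change: A[3] -9 -> 6, delta = 15
For k < 3: P[k] unchanged, delta_P[k] = 0
For k >= 3: P[k] shifts by exactly 15
Delta array: [0, 0, 0, 15, 15, 15]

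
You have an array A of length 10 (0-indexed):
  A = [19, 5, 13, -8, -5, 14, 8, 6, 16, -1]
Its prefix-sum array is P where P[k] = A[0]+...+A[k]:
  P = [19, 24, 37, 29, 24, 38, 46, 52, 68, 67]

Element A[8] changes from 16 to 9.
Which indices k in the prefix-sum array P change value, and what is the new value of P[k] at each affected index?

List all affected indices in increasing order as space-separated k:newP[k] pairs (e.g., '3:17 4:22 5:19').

Answer: 8:61 9:60

Derivation:
P[k] = A[0] + ... + A[k]
P[k] includes A[8] iff k >= 8
Affected indices: 8, 9, ..., 9; delta = -7
  P[8]: 68 + -7 = 61
  P[9]: 67 + -7 = 60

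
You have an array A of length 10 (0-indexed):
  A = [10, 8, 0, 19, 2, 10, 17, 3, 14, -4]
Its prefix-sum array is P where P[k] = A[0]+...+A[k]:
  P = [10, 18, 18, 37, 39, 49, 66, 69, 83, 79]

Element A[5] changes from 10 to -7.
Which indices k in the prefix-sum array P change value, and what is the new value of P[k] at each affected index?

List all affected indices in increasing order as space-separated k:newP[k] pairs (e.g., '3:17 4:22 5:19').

P[k] = A[0] + ... + A[k]
P[k] includes A[5] iff k >= 5
Affected indices: 5, 6, ..., 9; delta = -17
  P[5]: 49 + -17 = 32
  P[6]: 66 + -17 = 49
  P[7]: 69 + -17 = 52
  P[8]: 83 + -17 = 66
  P[9]: 79 + -17 = 62

Answer: 5:32 6:49 7:52 8:66 9:62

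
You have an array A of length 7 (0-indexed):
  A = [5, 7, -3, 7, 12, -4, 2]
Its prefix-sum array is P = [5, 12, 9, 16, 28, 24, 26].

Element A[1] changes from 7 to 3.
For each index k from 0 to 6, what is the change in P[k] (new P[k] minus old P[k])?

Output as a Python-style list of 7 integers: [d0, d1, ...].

Answer: [0, -4, -4, -4, -4, -4, -4]

Derivation:
Element change: A[1] 7 -> 3, delta = -4
For k < 1: P[k] unchanged, delta_P[k] = 0
For k >= 1: P[k] shifts by exactly -4
Delta array: [0, -4, -4, -4, -4, -4, -4]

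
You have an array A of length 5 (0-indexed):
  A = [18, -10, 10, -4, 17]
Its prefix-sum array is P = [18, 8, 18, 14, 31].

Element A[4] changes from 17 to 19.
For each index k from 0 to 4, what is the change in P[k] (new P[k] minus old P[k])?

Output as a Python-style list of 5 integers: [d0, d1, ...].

Element change: A[4] 17 -> 19, delta = 2
For k < 4: P[k] unchanged, delta_P[k] = 0
For k >= 4: P[k] shifts by exactly 2
Delta array: [0, 0, 0, 0, 2]

Answer: [0, 0, 0, 0, 2]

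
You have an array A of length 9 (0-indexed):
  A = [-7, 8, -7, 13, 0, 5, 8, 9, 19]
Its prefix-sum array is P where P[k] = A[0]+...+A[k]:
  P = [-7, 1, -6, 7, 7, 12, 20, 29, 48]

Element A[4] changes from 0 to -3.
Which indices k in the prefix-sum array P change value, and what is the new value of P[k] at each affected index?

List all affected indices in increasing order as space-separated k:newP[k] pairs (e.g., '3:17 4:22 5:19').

Answer: 4:4 5:9 6:17 7:26 8:45

Derivation:
P[k] = A[0] + ... + A[k]
P[k] includes A[4] iff k >= 4
Affected indices: 4, 5, ..., 8; delta = -3
  P[4]: 7 + -3 = 4
  P[5]: 12 + -3 = 9
  P[6]: 20 + -3 = 17
  P[7]: 29 + -3 = 26
  P[8]: 48 + -3 = 45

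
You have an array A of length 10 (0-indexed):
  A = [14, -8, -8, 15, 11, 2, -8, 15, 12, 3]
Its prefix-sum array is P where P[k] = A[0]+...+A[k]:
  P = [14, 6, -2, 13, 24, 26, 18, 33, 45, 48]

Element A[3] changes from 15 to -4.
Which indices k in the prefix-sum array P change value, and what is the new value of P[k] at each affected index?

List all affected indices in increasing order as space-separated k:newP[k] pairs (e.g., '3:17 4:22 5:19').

P[k] = A[0] + ... + A[k]
P[k] includes A[3] iff k >= 3
Affected indices: 3, 4, ..., 9; delta = -19
  P[3]: 13 + -19 = -6
  P[4]: 24 + -19 = 5
  P[5]: 26 + -19 = 7
  P[6]: 18 + -19 = -1
  P[7]: 33 + -19 = 14
  P[8]: 45 + -19 = 26
  P[9]: 48 + -19 = 29

Answer: 3:-6 4:5 5:7 6:-1 7:14 8:26 9:29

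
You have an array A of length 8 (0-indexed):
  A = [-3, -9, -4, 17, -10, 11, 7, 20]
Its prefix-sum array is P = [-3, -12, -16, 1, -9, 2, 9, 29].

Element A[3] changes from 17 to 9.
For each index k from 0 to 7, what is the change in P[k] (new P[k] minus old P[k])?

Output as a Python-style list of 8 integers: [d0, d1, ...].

Element change: A[3] 17 -> 9, delta = -8
For k < 3: P[k] unchanged, delta_P[k] = 0
For k >= 3: P[k] shifts by exactly -8
Delta array: [0, 0, 0, -8, -8, -8, -8, -8]

Answer: [0, 0, 0, -8, -8, -8, -8, -8]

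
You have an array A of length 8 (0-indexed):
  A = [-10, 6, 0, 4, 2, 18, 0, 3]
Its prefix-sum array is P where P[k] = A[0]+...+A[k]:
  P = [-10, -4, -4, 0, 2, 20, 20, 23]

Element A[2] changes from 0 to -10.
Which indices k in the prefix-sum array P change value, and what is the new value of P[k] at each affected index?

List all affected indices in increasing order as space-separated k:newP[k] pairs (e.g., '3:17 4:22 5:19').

P[k] = A[0] + ... + A[k]
P[k] includes A[2] iff k >= 2
Affected indices: 2, 3, ..., 7; delta = -10
  P[2]: -4 + -10 = -14
  P[3]: 0 + -10 = -10
  P[4]: 2 + -10 = -8
  P[5]: 20 + -10 = 10
  P[6]: 20 + -10 = 10
  P[7]: 23 + -10 = 13

Answer: 2:-14 3:-10 4:-8 5:10 6:10 7:13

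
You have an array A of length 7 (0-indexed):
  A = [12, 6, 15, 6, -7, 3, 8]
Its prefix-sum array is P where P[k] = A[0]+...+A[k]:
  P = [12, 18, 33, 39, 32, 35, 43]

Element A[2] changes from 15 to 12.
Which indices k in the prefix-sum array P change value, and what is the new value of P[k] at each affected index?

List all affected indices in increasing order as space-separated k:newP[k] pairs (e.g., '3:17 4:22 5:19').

P[k] = A[0] + ... + A[k]
P[k] includes A[2] iff k >= 2
Affected indices: 2, 3, ..., 6; delta = -3
  P[2]: 33 + -3 = 30
  P[3]: 39 + -3 = 36
  P[4]: 32 + -3 = 29
  P[5]: 35 + -3 = 32
  P[6]: 43 + -3 = 40

Answer: 2:30 3:36 4:29 5:32 6:40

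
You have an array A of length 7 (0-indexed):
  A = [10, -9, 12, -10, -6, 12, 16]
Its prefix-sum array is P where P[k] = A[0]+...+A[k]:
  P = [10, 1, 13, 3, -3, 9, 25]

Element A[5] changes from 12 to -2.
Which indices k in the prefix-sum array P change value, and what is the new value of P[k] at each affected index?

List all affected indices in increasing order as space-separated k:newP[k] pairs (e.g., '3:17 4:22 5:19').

P[k] = A[0] + ... + A[k]
P[k] includes A[5] iff k >= 5
Affected indices: 5, 6, ..., 6; delta = -14
  P[5]: 9 + -14 = -5
  P[6]: 25 + -14 = 11

Answer: 5:-5 6:11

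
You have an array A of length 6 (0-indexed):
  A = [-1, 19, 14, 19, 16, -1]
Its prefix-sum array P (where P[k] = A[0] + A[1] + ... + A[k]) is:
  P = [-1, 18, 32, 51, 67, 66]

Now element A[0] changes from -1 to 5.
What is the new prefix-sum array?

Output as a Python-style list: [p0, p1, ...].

Answer: [5, 24, 38, 57, 73, 72]

Derivation:
Change: A[0] -1 -> 5, delta = 6
P[k] for k < 0: unchanged (A[0] not included)
P[k] for k >= 0: shift by delta = 6
  P[0] = -1 + 6 = 5
  P[1] = 18 + 6 = 24
  P[2] = 32 + 6 = 38
  P[3] = 51 + 6 = 57
  P[4] = 67 + 6 = 73
  P[5] = 66 + 6 = 72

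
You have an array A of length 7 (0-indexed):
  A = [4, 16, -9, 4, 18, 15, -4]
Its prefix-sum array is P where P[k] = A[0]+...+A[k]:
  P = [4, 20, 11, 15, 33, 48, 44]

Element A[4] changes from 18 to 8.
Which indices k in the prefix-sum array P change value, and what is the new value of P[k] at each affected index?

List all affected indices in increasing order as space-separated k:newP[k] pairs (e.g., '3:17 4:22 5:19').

Answer: 4:23 5:38 6:34

Derivation:
P[k] = A[0] + ... + A[k]
P[k] includes A[4] iff k >= 4
Affected indices: 4, 5, ..., 6; delta = -10
  P[4]: 33 + -10 = 23
  P[5]: 48 + -10 = 38
  P[6]: 44 + -10 = 34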